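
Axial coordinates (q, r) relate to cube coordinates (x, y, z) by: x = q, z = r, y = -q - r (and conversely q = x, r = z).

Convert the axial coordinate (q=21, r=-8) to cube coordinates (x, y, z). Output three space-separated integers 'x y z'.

Answer: 21 -13 -8

Derivation:
x = q = 21
z = r = -8
y = -x - z = -(21) - (-8) = -13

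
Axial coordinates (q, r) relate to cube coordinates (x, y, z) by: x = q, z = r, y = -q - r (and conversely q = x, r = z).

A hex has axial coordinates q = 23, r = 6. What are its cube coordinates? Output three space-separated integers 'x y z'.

Answer: 23 -29 6

Derivation:
x = q = 23
z = r = 6
y = -x - z = -(23) - (6) = -29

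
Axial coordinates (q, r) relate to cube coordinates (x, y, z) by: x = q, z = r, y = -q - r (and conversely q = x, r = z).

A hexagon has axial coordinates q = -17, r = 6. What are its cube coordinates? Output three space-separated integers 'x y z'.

x = q = -17
z = r = 6
y = -x - z = -(-17) - (6) = 11

Answer: -17 11 6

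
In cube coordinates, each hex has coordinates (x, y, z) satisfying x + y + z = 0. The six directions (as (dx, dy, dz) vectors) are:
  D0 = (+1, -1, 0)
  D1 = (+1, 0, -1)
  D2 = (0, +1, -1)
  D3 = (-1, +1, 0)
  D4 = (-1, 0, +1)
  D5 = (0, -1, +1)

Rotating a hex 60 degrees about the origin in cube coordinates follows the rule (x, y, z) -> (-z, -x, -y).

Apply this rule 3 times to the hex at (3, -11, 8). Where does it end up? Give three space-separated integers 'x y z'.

Start: (3, -11, 8)
Step 1: (3, -11, 8) -> (-(8), -(3), -(-11)) = (-8, -3, 11)
Step 2: (-8, -3, 11) -> (-(11), -(-8), -(-3)) = (-11, 8, 3)
Step 3: (-11, 8, 3) -> (-(3), -(-11), -(8)) = (-3, 11, -8)

Answer: -3 11 -8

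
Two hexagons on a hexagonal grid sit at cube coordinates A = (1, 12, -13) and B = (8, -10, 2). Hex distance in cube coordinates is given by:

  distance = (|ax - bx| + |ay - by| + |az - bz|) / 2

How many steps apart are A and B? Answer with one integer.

|ax - bx| = |1 - 8| = 7
|ay - by| = |12 - (-10)| = 22
|az - bz| = |-13 - 2| = 15
distance = (7 + 22 + 15) / 2 = 44 / 2 = 22

Answer: 22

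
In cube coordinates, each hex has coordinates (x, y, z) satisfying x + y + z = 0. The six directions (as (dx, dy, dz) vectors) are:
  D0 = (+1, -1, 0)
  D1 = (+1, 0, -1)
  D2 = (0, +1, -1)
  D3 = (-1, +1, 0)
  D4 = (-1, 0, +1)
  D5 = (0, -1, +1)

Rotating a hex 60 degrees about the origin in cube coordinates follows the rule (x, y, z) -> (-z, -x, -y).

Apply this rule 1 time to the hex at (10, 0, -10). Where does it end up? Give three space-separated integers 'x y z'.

Answer: 10 -10 0

Derivation:
Start: (10, 0, -10)
Step 1: (10, 0, -10) -> (-(-10), -(10), -(0)) = (10, -10, 0)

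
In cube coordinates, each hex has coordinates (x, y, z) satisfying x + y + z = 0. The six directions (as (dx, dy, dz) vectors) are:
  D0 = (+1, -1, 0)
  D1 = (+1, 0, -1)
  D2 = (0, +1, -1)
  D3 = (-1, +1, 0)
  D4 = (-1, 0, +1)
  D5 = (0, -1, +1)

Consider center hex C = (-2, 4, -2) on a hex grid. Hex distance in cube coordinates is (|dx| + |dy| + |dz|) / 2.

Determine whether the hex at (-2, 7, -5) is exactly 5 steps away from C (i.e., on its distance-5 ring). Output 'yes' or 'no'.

|px - cx| = |-2 - (-2)| = 0
|py - cy| = |7 - 4| = 3
|pz - cz| = |-5 - (-2)| = 3
distance = (0+3+3)/2 = 6/2 = 3
radius = 5; distance != radius -> no

Answer: no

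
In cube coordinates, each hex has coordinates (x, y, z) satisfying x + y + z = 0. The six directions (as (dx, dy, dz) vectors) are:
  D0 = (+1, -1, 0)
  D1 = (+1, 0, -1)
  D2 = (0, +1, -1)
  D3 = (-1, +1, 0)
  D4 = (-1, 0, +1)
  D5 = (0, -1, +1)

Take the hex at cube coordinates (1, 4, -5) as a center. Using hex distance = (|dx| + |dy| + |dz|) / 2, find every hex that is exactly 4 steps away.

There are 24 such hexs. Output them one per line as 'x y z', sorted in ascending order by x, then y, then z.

Walk ring at distance 4 from (1, 4, -5):
Start at center + D4*4 = (-3, 4, -1)
  hex 0: (-3, 4, -1)
  hex 1: (-2, 3, -1)
  hex 2: (-1, 2, -1)
  hex 3: (0, 1, -1)
  hex 4: (1, 0, -1)
  hex 5: (2, 0, -2)
  hex 6: (3, 0, -3)
  hex 7: (4, 0, -4)
  hex 8: (5, 0, -5)
  hex 9: (5, 1, -6)
  hex 10: (5, 2, -7)
  hex 11: (5, 3, -8)
  hex 12: (5, 4, -9)
  hex 13: (4, 5, -9)
  hex 14: (3, 6, -9)
  hex 15: (2, 7, -9)
  hex 16: (1, 8, -9)
  hex 17: (0, 8, -8)
  hex 18: (-1, 8, -7)
  hex 19: (-2, 8, -6)
  hex 20: (-3, 8, -5)
  hex 21: (-3, 7, -4)
  hex 22: (-3, 6, -3)
  hex 23: (-3, 5, -2)
Sorted: 24 hexes.

Answer: -3 4 -1
-3 5 -2
-3 6 -3
-3 7 -4
-3 8 -5
-2 3 -1
-2 8 -6
-1 2 -1
-1 8 -7
0 1 -1
0 8 -8
1 0 -1
1 8 -9
2 0 -2
2 7 -9
3 0 -3
3 6 -9
4 0 -4
4 5 -9
5 0 -5
5 1 -6
5 2 -7
5 3 -8
5 4 -9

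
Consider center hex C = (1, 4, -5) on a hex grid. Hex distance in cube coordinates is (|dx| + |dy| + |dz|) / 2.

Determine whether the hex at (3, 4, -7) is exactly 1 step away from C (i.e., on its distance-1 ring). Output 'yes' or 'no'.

Answer: no

Derivation:
|px - cx| = |3 - 1| = 2
|py - cy| = |4 - 4| = 0
|pz - cz| = |-7 - (-5)| = 2
distance = (2+0+2)/2 = 4/2 = 2
radius = 1; distance != radius -> no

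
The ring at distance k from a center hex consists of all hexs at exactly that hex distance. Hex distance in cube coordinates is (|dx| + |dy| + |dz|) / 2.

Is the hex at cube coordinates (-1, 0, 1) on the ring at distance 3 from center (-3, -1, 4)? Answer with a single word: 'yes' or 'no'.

Answer: yes

Derivation:
|px - cx| = |-1 - (-3)| = 2
|py - cy| = |0 - (-1)| = 1
|pz - cz| = |1 - 4| = 3
distance = (2+1+3)/2 = 6/2 = 3
radius = 3; distance == radius -> yes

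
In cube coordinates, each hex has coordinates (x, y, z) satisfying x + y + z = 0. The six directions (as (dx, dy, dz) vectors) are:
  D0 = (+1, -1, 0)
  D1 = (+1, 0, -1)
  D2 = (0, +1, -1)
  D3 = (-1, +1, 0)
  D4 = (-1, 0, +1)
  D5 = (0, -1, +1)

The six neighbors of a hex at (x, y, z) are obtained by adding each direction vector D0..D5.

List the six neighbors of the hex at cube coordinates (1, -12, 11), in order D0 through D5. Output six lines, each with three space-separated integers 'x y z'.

Answer: 2 -13 11
2 -12 10
1 -11 10
0 -11 11
0 -12 12
1 -13 12

Derivation:
Center: (1, -12, 11). Add each direction:
  D0: (1, -12, 11) + (1, -1, 0) = (2, -13, 11)
  D1: (1, -12, 11) + (1, 0, -1) = (2, -12, 10)
  D2: (1, -12, 11) + (0, 1, -1) = (1, -11, 10)
  D3: (1, -12, 11) + (-1, 1, 0) = (0, -11, 11)
  D4: (1, -12, 11) + (-1, 0, 1) = (0, -12, 12)
  D5: (1, -12, 11) + (0, -1, 1) = (1, -13, 12)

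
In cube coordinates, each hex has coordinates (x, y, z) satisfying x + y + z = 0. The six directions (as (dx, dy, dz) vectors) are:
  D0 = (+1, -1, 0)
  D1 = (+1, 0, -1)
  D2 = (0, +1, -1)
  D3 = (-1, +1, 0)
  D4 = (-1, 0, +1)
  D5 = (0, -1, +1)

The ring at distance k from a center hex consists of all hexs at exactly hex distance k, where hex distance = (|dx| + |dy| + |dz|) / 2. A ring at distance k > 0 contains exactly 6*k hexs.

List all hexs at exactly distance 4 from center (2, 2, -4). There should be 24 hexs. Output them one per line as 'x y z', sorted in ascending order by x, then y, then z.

Walk ring at distance 4 from (2, 2, -4):
Start at center + D4*4 = (-2, 2, 0)
  hex 0: (-2, 2, 0)
  hex 1: (-1, 1, 0)
  hex 2: (0, 0, 0)
  hex 3: (1, -1, 0)
  hex 4: (2, -2, 0)
  hex 5: (3, -2, -1)
  hex 6: (4, -2, -2)
  hex 7: (5, -2, -3)
  hex 8: (6, -2, -4)
  hex 9: (6, -1, -5)
  hex 10: (6, 0, -6)
  hex 11: (6, 1, -7)
  hex 12: (6, 2, -8)
  hex 13: (5, 3, -8)
  hex 14: (4, 4, -8)
  hex 15: (3, 5, -8)
  hex 16: (2, 6, -8)
  hex 17: (1, 6, -7)
  hex 18: (0, 6, -6)
  hex 19: (-1, 6, -5)
  hex 20: (-2, 6, -4)
  hex 21: (-2, 5, -3)
  hex 22: (-2, 4, -2)
  hex 23: (-2, 3, -1)
Sorted: 24 hexes.

Answer: -2 2 0
-2 3 -1
-2 4 -2
-2 5 -3
-2 6 -4
-1 1 0
-1 6 -5
0 0 0
0 6 -6
1 -1 0
1 6 -7
2 -2 0
2 6 -8
3 -2 -1
3 5 -8
4 -2 -2
4 4 -8
5 -2 -3
5 3 -8
6 -2 -4
6 -1 -5
6 0 -6
6 1 -7
6 2 -8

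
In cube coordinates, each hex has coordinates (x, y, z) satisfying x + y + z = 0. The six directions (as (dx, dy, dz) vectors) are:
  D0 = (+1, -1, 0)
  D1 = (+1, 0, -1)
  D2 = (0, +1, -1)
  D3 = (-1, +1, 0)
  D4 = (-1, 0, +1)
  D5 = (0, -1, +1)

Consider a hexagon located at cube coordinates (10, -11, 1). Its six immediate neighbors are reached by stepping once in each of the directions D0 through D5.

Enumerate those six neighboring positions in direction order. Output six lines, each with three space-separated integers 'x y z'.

Answer: 11 -12 1
11 -11 0
10 -10 0
9 -10 1
9 -11 2
10 -12 2

Derivation:
Center: (10, -11, 1). Add each direction:
  D0: (10, -11, 1) + (1, -1, 0) = (11, -12, 1)
  D1: (10, -11, 1) + (1, 0, -1) = (11, -11, 0)
  D2: (10, -11, 1) + (0, 1, -1) = (10, -10, 0)
  D3: (10, -11, 1) + (-1, 1, 0) = (9, -10, 1)
  D4: (10, -11, 1) + (-1, 0, 1) = (9, -11, 2)
  D5: (10, -11, 1) + (0, -1, 1) = (10, -12, 2)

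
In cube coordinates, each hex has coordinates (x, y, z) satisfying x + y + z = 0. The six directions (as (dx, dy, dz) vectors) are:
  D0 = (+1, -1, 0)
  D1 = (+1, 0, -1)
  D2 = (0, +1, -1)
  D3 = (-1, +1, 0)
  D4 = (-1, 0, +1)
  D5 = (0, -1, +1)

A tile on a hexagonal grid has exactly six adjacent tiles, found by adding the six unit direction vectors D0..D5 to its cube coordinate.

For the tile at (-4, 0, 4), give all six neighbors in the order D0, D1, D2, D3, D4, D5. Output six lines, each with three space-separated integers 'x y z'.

Center: (-4, 0, 4). Add each direction:
  D0: (-4, 0, 4) + (1, -1, 0) = (-3, -1, 4)
  D1: (-4, 0, 4) + (1, 0, -1) = (-3, 0, 3)
  D2: (-4, 0, 4) + (0, 1, -1) = (-4, 1, 3)
  D3: (-4, 0, 4) + (-1, 1, 0) = (-5, 1, 4)
  D4: (-4, 0, 4) + (-1, 0, 1) = (-5, 0, 5)
  D5: (-4, 0, 4) + (0, -1, 1) = (-4, -1, 5)

Answer: -3 -1 4
-3 0 3
-4 1 3
-5 1 4
-5 0 5
-4 -1 5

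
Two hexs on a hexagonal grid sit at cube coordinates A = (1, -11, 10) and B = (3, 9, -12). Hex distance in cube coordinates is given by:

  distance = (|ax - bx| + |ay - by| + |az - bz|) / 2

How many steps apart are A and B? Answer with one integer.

Answer: 22

Derivation:
|ax - bx| = |1 - 3| = 2
|ay - by| = |-11 - 9| = 20
|az - bz| = |10 - (-12)| = 22
distance = (2 + 20 + 22) / 2 = 44 / 2 = 22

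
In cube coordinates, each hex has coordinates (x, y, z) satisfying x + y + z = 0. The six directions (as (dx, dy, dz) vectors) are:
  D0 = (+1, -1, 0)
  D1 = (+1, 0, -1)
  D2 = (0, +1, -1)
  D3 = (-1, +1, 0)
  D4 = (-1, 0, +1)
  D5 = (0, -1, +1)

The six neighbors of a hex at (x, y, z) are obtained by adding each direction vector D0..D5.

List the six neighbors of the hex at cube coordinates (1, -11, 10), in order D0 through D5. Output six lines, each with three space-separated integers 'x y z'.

Center: (1, -11, 10). Add each direction:
  D0: (1, -11, 10) + (1, -1, 0) = (2, -12, 10)
  D1: (1, -11, 10) + (1, 0, -1) = (2, -11, 9)
  D2: (1, -11, 10) + (0, 1, -1) = (1, -10, 9)
  D3: (1, -11, 10) + (-1, 1, 0) = (0, -10, 10)
  D4: (1, -11, 10) + (-1, 0, 1) = (0, -11, 11)
  D5: (1, -11, 10) + (0, -1, 1) = (1, -12, 11)

Answer: 2 -12 10
2 -11 9
1 -10 9
0 -10 10
0 -11 11
1 -12 11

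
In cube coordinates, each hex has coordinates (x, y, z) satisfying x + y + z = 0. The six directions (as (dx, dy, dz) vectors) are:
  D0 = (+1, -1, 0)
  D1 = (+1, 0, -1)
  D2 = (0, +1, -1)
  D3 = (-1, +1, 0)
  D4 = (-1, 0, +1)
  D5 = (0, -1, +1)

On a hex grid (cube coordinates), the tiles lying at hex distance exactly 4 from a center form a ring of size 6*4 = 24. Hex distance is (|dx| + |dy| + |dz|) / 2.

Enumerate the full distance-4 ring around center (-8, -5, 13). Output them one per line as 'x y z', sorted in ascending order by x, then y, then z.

Walk ring at distance 4 from (-8, -5, 13):
Start at center + D4*4 = (-12, -5, 17)
  hex 0: (-12, -5, 17)
  hex 1: (-11, -6, 17)
  hex 2: (-10, -7, 17)
  hex 3: (-9, -8, 17)
  hex 4: (-8, -9, 17)
  hex 5: (-7, -9, 16)
  hex 6: (-6, -9, 15)
  hex 7: (-5, -9, 14)
  hex 8: (-4, -9, 13)
  hex 9: (-4, -8, 12)
  hex 10: (-4, -7, 11)
  hex 11: (-4, -6, 10)
  hex 12: (-4, -5, 9)
  hex 13: (-5, -4, 9)
  hex 14: (-6, -3, 9)
  hex 15: (-7, -2, 9)
  hex 16: (-8, -1, 9)
  hex 17: (-9, -1, 10)
  hex 18: (-10, -1, 11)
  hex 19: (-11, -1, 12)
  hex 20: (-12, -1, 13)
  hex 21: (-12, -2, 14)
  hex 22: (-12, -3, 15)
  hex 23: (-12, -4, 16)
Sorted: 24 hexes.

Answer: -12 -5 17
-12 -4 16
-12 -3 15
-12 -2 14
-12 -1 13
-11 -6 17
-11 -1 12
-10 -7 17
-10 -1 11
-9 -8 17
-9 -1 10
-8 -9 17
-8 -1 9
-7 -9 16
-7 -2 9
-6 -9 15
-6 -3 9
-5 -9 14
-5 -4 9
-4 -9 13
-4 -8 12
-4 -7 11
-4 -6 10
-4 -5 9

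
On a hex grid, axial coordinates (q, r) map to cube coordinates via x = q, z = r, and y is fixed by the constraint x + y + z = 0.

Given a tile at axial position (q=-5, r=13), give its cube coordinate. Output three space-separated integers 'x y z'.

Answer: -5 -8 13

Derivation:
x = q = -5
z = r = 13
y = -x - z = -(-5) - (13) = -8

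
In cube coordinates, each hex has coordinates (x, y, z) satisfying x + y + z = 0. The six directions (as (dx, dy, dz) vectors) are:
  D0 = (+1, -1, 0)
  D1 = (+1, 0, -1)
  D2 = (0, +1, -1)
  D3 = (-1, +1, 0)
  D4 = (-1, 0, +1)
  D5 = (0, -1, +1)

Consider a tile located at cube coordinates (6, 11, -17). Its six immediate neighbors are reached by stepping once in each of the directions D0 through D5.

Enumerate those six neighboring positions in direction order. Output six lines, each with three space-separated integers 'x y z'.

Answer: 7 10 -17
7 11 -18
6 12 -18
5 12 -17
5 11 -16
6 10 -16

Derivation:
Center: (6, 11, -17). Add each direction:
  D0: (6, 11, -17) + (1, -1, 0) = (7, 10, -17)
  D1: (6, 11, -17) + (1, 0, -1) = (7, 11, -18)
  D2: (6, 11, -17) + (0, 1, -1) = (6, 12, -18)
  D3: (6, 11, -17) + (-1, 1, 0) = (5, 12, -17)
  D4: (6, 11, -17) + (-1, 0, 1) = (5, 11, -16)
  D5: (6, 11, -17) + (0, -1, 1) = (6, 10, -16)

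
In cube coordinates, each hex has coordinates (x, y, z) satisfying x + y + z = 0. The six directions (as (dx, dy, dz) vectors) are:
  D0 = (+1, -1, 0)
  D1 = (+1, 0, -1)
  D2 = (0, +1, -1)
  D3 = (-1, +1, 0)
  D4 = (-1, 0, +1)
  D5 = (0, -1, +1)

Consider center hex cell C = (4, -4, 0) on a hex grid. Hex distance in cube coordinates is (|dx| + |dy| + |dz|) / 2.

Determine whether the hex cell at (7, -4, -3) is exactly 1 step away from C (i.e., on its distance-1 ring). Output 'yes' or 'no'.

|px - cx| = |7 - 4| = 3
|py - cy| = |-4 - (-4)| = 0
|pz - cz| = |-3 - 0| = 3
distance = (3+0+3)/2 = 6/2 = 3
radius = 1; distance != radius -> no

Answer: no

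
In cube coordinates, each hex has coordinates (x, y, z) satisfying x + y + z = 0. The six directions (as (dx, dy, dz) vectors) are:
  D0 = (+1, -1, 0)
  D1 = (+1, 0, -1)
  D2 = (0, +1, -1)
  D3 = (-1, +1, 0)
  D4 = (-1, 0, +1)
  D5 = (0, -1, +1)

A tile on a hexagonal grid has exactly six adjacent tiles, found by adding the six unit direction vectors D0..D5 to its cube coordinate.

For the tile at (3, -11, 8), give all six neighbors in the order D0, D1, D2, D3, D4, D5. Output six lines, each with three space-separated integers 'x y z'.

Center: (3, -11, 8). Add each direction:
  D0: (3, -11, 8) + (1, -1, 0) = (4, -12, 8)
  D1: (3, -11, 8) + (1, 0, -1) = (4, -11, 7)
  D2: (3, -11, 8) + (0, 1, -1) = (3, -10, 7)
  D3: (3, -11, 8) + (-1, 1, 0) = (2, -10, 8)
  D4: (3, -11, 8) + (-1, 0, 1) = (2, -11, 9)
  D5: (3, -11, 8) + (0, -1, 1) = (3, -12, 9)

Answer: 4 -12 8
4 -11 7
3 -10 7
2 -10 8
2 -11 9
3 -12 9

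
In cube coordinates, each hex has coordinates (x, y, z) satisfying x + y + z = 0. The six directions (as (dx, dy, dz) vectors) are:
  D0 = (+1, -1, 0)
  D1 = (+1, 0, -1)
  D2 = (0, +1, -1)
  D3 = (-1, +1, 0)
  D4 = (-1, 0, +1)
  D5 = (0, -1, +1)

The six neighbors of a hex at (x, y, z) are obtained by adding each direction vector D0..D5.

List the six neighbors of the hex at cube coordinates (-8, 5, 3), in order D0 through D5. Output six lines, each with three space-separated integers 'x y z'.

Answer: -7 4 3
-7 5 2
-8 6 2
-9 6 3
-9 5 4
-8 4 4

Derivation:
Center: (-8, 5, 3). Add each direction:
  D0: (-8, 5, 3) + (1, -1, 0) = (-7, 4, 3)
  D1: (-8, 5, 3) + (1, 0, -1) = (-7, 5, 2)
  D2: (-8, 5, 3) + (0, 1, -1) = (-8, 6, 2)
  D3: (-8, 5, 3) + (-1, 1, 0) = (-9, 6, 3)
  D4: (-8, 5, 3) + (-1, 0, 1) = (-9, 5, 4)
  D5: (-8, 5, 3) + (0, -1, 1) = (-8, 4, 4)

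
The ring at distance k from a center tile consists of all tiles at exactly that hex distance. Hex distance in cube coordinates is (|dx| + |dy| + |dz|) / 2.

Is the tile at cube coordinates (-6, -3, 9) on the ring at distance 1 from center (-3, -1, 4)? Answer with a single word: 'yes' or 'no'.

Answer: no

Derivation:
|px - cx| = |-6 - (-3)| = 3
|py - cy| = |-3 - (-1)| = 2
|pz - cz| = |9 - 4| = 5
distance = (3+2+5)/2 = 10/2 = 5
radius = 1; distance != radius -> no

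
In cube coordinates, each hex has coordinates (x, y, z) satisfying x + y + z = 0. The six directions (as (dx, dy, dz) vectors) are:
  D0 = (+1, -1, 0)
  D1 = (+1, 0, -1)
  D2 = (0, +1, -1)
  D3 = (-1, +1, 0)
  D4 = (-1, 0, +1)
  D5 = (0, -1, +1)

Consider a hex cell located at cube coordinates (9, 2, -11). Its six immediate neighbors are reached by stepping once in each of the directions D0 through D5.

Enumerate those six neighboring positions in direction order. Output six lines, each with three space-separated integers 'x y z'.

Answer: 10 1 -11
10 2 -12
9 3 -12
8 3 -11
8 2 -10
9 1 -10

Derivation:
Center: (9, 2, -11). Add each direction:
  D0: (9, 2, -11) + (1, -1, 0) = (10, 1, -11)
  D1: (9, 2, -11) + (1, 0, -1) = (10, 2, -12)
  D2: (9, 2, -11) + (0, 1, -1) = (9, 3, -12)
  D3: (9, 2, -11) + (-1, 1, 0) = (8, 3, -11)
  D4: (9, 2, -11) + (-1, 0, 1) = (8, 2, -10)
  D5: (9, 2, -11) + (0, -1, 1) = (9, 1, -10)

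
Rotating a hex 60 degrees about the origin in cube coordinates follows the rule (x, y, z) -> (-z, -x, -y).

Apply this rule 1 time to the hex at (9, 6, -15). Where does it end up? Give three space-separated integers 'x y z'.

Start: (9, 6, -15)
Step 1: (9, 6, -15) -> (-(-15), -(9), -(6)) = (15, -9, -6)

Answer: 15 -9 -6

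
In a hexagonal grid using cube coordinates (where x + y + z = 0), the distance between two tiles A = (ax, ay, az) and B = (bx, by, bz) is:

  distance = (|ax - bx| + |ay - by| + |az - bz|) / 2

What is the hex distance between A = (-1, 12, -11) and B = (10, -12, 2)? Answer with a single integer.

|ax - bx| = |-1 - 10| = 11
|ay - by| = |12 - (-12)| = 24
|az - bz| = |-11 - 2| = 13
distance = (11 + 24 + 13) / 2 = 48 / 2 = 24

Answer: 24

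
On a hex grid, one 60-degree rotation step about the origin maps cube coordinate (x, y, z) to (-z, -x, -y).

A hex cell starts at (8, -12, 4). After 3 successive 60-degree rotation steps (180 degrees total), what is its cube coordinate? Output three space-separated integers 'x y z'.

Answer: -8 12 -4

Derivation:
Start: (8, -12, 4)
Step 1: (8, -12, 4) -> (-(4), -(8), -(-12)) = (-4, -8, 12)
Step 2: (-4, -8, 12) -> (-(12), -(-4), -(-8)) = (-12, 4, 8)
Step 3: (-12, 4, 8) -> (-(8), -(-12), -(4)) = (-8, 12, -4)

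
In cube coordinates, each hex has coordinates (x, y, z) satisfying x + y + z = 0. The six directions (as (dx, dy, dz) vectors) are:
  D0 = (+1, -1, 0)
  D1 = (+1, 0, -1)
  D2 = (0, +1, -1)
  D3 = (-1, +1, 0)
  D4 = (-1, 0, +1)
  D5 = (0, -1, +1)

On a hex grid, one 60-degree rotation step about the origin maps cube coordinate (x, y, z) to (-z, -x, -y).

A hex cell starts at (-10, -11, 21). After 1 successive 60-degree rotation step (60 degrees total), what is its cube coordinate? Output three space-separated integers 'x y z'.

Answer: -21 10 11

Derivation:
Start: (-10, -11, 21)
Step 1: (-10, -11, 21) -> (-(21), -(-10), -(-11)) = (-21, 10, 11)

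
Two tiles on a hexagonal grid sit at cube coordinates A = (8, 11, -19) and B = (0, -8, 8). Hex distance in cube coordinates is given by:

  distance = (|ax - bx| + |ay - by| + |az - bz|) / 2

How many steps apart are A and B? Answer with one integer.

|ax - bx| = |8 - 0| = 8
|ay - by| = |11 - (-8)| = 19
|az - bz| = |-19 - 8| = 27
distance = (8 + 19 + 27) / 2 = 54 / 2 = 27

Answer: 27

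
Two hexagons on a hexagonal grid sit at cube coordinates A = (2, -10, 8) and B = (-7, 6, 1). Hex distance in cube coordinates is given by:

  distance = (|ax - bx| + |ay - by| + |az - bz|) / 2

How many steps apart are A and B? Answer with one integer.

Answer: 16

Derivation:
|ax - bx| = |2 - (-7)| = 9
|ay - by| = |-10 - 6| = 16
|az - bz| = |8 - 1| = 7
distance = (9 + 16 + 7) / 2 = 32 / 2 = 16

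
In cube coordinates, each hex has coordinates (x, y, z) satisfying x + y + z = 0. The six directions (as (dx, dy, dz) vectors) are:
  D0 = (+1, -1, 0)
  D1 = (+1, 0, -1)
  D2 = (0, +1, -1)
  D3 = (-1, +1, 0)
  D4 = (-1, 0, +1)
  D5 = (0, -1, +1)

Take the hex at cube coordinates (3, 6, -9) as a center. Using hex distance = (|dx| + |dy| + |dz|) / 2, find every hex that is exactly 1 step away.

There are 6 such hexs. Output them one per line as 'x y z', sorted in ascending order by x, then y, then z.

Walk ring at distance 1 from (3, 6, -9):
Start at center + D4*1 = (2, 6, -8)
  hex 0: (2, 6, -8)
  hex 1: (3, 5, -8)
  hex 2: (4, 5, -9)
  hex 3: (4, 6, -10)
  hex 4: (3, 7, -10)
  hex 5: (2, 7, -9)
Sorted: 6 hexes.

Answer: 2 6 -8
2 7 -9
3 5 -8
3 7 -10
4 5 -9
4 6 -10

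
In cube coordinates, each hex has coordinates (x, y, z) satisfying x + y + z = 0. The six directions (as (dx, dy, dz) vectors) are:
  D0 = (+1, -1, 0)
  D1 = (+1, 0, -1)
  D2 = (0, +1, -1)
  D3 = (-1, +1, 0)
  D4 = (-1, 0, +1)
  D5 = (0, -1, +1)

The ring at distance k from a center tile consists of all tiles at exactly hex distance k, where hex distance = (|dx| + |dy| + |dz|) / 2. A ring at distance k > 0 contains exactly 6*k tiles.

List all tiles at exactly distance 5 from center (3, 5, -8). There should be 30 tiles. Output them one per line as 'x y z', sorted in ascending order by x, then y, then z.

Walk ring at distance 5 from (3, 5, -8):
Start at center + D4*5 = (-2, 5, -3)
  hex 0: (-2, 5, -3)
  hex 1: (-1, 4, -3)
  hex 2: (0, 3, -3)
  hex 3: (1, 2, -3)
  hex 4: (2, 1, -3)
  hex 5: (3, 0, -3)
  hex 6: (4, 0, -4)
  hex 7: (5, 0, -5)
  hex 8: (6, 0, -6)
  hex 9: (7, 0, -7)
  hex 10: (8, 0, -8)
  hex 11: (8, 1, -9)
  hex 12: (8, 2, -10)
  hex 13: (8, 3, -11)
  hex 14: (8, 4, -12)
  hex 15: (8, 5, -13)
  hex 16: (7, 6, -13)
  hex 17: (6, 7, -13)
  hex 18: (5, 8, -13)
  hex 19: (4, 9, -13)
  hex 20: (3, 10, -13)
  hex 21: (2, 10, -12)
  hex 22: (1, 10, -11)
  hex 23: (0, 10, -10)
  hex 24: (-1, 10, -9)
  hex 25: (-2, 10, -8)
  hex 26: (-2, 9, -7)
  hex 27: (-2, 8, -6)
  hex 28: (-2, 7, -5)
  hex 29: (-2, 6, -4)
Sorted: 30 hexes.

Answer: -2 5 -3
-2 6 -4
-2 7 -5
-2 8 -6
-2 9 -7
-2 10 -8
-1 4 -3
-1 10 -9
0 3 -3
0 10 -10
1 2 -3
1 10 -11
2 1 -3
2 10 -12
3 0 -3
3 10 -13
4 0 -4
4 9 -13
5 0 -5
5 8 -13
6 0 -6
6 7 -13
7 0 -7
7 6 -13
8 0 -8
8 1 -9
8 2 -10
8 3 -11
8 4 -12
8 5 -13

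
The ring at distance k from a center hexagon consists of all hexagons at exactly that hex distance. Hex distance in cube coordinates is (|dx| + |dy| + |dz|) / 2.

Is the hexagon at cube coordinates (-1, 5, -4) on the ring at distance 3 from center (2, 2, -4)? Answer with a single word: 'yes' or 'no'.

Answer: yes

Derivation:
|px - cx| = |-1 - 2| = 3
|py - cy| = |5 - 2| = 3
|pz - cz| = |-4 - (-4)| = 0
distance = (3+3+0)/2 = 6/2 = 3
radius = 3; distance == radius -> yes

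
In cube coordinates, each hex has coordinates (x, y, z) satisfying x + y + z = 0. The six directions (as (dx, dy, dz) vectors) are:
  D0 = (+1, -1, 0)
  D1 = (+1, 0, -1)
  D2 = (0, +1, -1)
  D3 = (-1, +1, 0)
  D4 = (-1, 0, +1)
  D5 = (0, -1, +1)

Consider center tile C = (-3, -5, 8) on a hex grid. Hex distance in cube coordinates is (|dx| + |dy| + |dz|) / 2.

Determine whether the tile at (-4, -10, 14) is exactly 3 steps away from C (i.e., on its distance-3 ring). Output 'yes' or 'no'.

Answer: no

Derivation:
|px - cx| = |-4 - (-3)| = 1
|py - cy| = |-10 - (-5)| = 5
|pz - cz| = |14 - 8| = 6
distance = (1+5+6)/2 = 12/2 = 6
radius = 3; distance != radius -> no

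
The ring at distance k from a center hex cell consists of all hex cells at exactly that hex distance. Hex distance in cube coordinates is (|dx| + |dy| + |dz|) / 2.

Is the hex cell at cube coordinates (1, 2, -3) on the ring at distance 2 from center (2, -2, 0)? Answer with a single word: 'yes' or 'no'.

Answer: no

Derivation:
|px - cx| = |1 - 2| = 1
|py - cy| = |2 - (-2)| = 4
|pz - cz| = |-3 - 0| = 3
distance = (1+4+3)/2 = 8/2 = 4
radius = 2; distance != radius -> no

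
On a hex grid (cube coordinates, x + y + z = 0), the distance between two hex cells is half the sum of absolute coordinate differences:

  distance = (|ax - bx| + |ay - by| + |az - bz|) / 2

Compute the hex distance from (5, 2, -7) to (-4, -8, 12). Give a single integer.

|ax - bx| = |5 - (-4)| = 9
|ay - by| = |2 - (-8)| = 10
|az - bz| = |-7 - 12| = 19
distance = (9 + 10 + 19) / 2 = 38 / 2 = 19

Answer: 19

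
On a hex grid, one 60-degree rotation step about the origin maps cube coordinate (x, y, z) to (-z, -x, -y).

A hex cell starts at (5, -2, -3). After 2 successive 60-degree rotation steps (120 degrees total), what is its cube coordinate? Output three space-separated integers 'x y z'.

Start: (5, -2, -3)
Step 1: (5, -2, -3) -> (-(-3), -(5), -(-2)) = (3, -5, 2)
Step 2: (3, -5, 2) -> (-(2), -(3), -(-5)) = (-2, -3, 5)

Answer: -2 -3 5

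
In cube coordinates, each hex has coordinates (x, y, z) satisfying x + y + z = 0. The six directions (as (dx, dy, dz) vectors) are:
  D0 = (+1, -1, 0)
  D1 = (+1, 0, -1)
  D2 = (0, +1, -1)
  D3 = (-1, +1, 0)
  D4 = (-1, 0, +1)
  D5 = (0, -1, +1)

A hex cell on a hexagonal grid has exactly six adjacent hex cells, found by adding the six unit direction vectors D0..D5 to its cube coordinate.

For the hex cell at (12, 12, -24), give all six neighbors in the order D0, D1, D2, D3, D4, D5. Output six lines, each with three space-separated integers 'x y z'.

Answer: 13 11 -24
13 12 -25
12 13 -25
11 13 -24
11 12 -23
12 11 -23

Derivation:
Center: (12, 12, -24). Add each direction:
  D0: (12, 12, -24) + (1, -1, 0) = (13, 11, -24)
  D1: (12, 12, -24) + (1, 0, -1) = (13, 12, -25)
  D2: (12, 12, -24) + (0, 1, -1) = (12, 13, -25)
  D3: (12, 12, -24) + (-1, 1, 0) = (11, 13, -24)
  D4: (12, 12, -24) + (-1, 0, 1) = (11, 12, -23)
  D5: (12, 12, -24) + (0, -1, 1) = (12, 11, -23)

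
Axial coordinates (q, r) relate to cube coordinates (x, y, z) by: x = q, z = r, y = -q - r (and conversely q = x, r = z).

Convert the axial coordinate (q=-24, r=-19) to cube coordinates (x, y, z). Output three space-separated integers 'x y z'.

x = q = -24
z = r = -19
y = -x - z = -(-24) - (-19) = 43

Answer: -24 43 -19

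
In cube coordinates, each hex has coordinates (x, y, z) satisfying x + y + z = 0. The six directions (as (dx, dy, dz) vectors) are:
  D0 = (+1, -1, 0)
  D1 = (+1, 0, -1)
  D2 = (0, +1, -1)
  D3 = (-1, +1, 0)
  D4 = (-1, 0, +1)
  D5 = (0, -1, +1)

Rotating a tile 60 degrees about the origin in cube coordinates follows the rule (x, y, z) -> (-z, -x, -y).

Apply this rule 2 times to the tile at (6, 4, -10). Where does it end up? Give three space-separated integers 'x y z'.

Answer: 4 -10 6

Derivation:
Start: (6, 4, -10)
Step 1: (6, 4, -10) -> (-(-10), -(6), -(4)) = (10, -6, -4)
Step 2: (10, -6, -4) -> (-(-4), -(10), -(-6)) = (4, -10, 6)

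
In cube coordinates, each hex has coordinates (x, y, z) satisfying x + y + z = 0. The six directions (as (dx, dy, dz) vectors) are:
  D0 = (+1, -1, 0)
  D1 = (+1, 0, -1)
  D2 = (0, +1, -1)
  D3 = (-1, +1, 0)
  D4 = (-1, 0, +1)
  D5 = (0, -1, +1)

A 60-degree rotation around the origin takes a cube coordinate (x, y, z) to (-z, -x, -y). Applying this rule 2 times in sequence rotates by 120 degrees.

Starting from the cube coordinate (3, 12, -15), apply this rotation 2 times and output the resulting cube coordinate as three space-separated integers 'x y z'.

Start: (3, 12, -15)
Step 1: (3, 12, -15) -> (-(-15), -(3), -(12)) = (15, -3, -12)
Step 2: (15, -3, -12) -> (-(-12), -(15), -(-3)) = (12, -15, 3)

Answer: 12 -15 3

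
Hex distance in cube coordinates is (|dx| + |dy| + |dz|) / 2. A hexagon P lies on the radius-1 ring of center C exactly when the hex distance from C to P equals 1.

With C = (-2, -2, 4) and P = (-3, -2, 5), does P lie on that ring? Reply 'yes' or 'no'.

|px - cx| = |-3 - (-2)| = 1
|py - cy| = |-2 - (-2)| = 0
|pz - cz| = |5 - 4| = 1
distance = (1+0+1)/2 = 2/2 = 1
radius = 1; distance == radius -> yes

Answer: yes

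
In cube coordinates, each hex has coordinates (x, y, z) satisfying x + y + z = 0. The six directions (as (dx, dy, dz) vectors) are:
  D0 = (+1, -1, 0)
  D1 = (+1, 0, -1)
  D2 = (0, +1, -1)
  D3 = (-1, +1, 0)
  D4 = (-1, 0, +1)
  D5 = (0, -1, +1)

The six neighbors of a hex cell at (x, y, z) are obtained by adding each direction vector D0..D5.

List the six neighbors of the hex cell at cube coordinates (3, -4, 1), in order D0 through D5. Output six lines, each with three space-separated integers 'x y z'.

Answer: 4 -5 1
4 -4 0
3 -3 0
2 -3 1
2 -4 2
3 -5 2

Derivation:
Center: (3, -4, 1). Add each direction:
  D0: (3, -4, 1) + (1, -1, 0) = (4, -5, 1)
  D1: (3, -4, 1) + (1, 0, -1) = (4, -4, 0)
  D2: (3, -4, 1) + (0, 1, -1) = (3, -3, 0)
  D3: (3, -4, 1) + (-1, 1, 0) = (2, -3, 1)
  D4: (3, -4, 1) + (-1, 0, 1) = (2, -4, 2)
  D5: (3, -4, 1) + (0, -1, 1) = (3, -5, 2)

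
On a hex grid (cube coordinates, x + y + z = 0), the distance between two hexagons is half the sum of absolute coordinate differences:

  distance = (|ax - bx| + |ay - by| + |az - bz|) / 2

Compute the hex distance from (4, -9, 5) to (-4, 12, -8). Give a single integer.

|ax - bx| = |4 - (-4)| = 8
|ay - by| = |-9 - 12| = 21
|az - bz| = |5 - (-8)| = 13
distance = (8 + 21 + 13) / 2 = 42 / 2 = 21

Answer: 21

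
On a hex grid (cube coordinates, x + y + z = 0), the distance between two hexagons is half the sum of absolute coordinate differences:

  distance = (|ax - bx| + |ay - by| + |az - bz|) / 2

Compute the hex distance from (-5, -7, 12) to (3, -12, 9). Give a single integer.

|ax - bx| = |-5 - 3| = 8
|ay - by| = |-7 - (-12)| = 5
|az - bz| = |12 - 9| = 3
distance = (8 + 5 + 3) / 2 = 16 / 2 = 8

Answer: 8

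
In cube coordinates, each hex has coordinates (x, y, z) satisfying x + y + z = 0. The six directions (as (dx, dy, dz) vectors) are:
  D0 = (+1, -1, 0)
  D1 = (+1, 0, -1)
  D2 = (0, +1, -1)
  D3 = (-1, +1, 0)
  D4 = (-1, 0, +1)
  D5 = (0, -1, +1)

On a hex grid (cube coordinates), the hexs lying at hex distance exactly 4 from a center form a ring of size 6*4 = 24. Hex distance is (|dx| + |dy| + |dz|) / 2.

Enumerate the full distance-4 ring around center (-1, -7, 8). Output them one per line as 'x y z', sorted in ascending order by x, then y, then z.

Answer: -5 -7 12
-5 -6 11
-5 -5 10
-5 -4 9
-5 -3 8
-4 -8 12
-4 -3 7
-3 -9 12
-3 -3 6
-2 -10 12
-2 -3 5
-1 -11 12
-1 -3 4
0 -11 11
0 -4 4
1 -11 10
1 -5 4
2 -11 9
2 -6 4
3 -11 8
3 -10 7
3 -9 6
3 -8 5
3 -7 4

Derivation:
Walk ring at distance 4 from (-1, -7, 8):
Start at center + D4*4 = (-5, -7, 12)
  hex 0: (-5, -7, 12)
  hex 1: (-4, -8, 12)
  hex 2: (-3, -9, 12)
  hex 3: (-2, -10, 12)
  hex 4: (-1, -11, 12)
  hex 5: (0, -11, 11)
  hex 6: (1, -11, 10)
  hex 7: (2, -11, 9)
  hex 8: (3, -11, 8)
  hex 9: (3, -10, 7)
  hex 10: (3, -9, 6)
  hex 11: (3, -8, 5)
  hex 12: (3, -7, 4)
  hex 13: (2, -6, 4)
  hex 14: (1, -5, 4)
  hex 15: (0, -4, 4)
  hex 16: (-1, -3, 4)
  hex 17: (-2, -3, 5)
  hex 18: (-3, -3, 6)
  hex 19: (-4, -3, 7)
  hex 20: (-5, -3, 8)
  hex 21: (-5, -4, 9)
  hex 22: (-5, -5, 10)
  hex 23: (-5, -6, 11)
Sorted: 24 hexes.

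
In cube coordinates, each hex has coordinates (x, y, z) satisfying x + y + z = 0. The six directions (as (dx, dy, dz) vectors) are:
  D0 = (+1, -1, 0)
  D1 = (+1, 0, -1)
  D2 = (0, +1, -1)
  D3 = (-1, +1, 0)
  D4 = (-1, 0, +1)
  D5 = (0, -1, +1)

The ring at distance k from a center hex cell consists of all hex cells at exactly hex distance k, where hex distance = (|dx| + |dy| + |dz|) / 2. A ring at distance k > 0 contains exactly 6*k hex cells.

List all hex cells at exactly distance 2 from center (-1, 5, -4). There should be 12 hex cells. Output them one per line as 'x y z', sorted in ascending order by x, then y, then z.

Walk ring at distance 2 from (-1, 5, -4):
Start at center + D4*2 = (-3, 5, -2)
  hex 0: (-3, 5, -2)
  hex 1: (-2, 4, -2)
  hex 2: (-1, 3, -2)
  hex 3: (0, 3, -3)
  hex 4: (1, 3, -4)
  hex 5: (1, 4, -5)
  hex 6: (1, 5, -6)
  hex 7: (0, 6, -6)
  hex 8: (-1, 7, -6)
  hex 9: (-2, 7, -5)
  hex 10: (-3, 7, -4)
  hex 11: (-3, 6, -3)
Sorted: 12 hexes.

Answer: -3 5 -2
-3 6 -3
-3 7 -4
-2 4 -2
-2 7 -5
-1 3 -2
-1 7 -6
0 3 -3
0 6 -6
1 3 -4
1 4 -5
1 5 -6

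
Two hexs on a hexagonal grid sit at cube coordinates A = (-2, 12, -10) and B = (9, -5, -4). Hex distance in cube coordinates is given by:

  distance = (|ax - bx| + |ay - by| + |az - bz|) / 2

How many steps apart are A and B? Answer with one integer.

|ax - bx| = |-2 - 9| = 11
|ay - by| = |12 - (-5)| = 17
|az - bz| = |-10 - (-4)| = 6
distance = (11 + 17 + 6) / 2 = 34 / 2 = 17

Answer: 17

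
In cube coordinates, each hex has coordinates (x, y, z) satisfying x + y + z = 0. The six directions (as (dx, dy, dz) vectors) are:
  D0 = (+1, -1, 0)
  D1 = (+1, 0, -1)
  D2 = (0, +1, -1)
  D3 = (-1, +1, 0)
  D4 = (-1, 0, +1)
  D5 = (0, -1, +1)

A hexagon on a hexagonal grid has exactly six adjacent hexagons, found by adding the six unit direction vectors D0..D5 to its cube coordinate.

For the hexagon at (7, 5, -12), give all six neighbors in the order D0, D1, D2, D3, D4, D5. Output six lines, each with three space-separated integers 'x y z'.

Center: (7, 5, -12). Add each direction:
  D0: (7, 5, -12) + (1, -1, 0) = (8, 4, -12)
  D1: (7, 5, -12) + (1, 0, -1) = (8, 5, -13)
  D2: (7, 5, -12) + (0, 1, -1) = (7, 6, -13)
  D3: (7, 5, -12) + (-1, 1, 0) = (6, 6, -12)
  D4: (7, 5, -12) + (-1, 0, 1) = (6, 5, -11)
  D5: (7, 5, -12) + (0, -1, 1) = (7, 4, -11)

Answer: 8 4 -12
8 5 -13
7 6 -13
6 6 -12
6 5 -11
7 4 -11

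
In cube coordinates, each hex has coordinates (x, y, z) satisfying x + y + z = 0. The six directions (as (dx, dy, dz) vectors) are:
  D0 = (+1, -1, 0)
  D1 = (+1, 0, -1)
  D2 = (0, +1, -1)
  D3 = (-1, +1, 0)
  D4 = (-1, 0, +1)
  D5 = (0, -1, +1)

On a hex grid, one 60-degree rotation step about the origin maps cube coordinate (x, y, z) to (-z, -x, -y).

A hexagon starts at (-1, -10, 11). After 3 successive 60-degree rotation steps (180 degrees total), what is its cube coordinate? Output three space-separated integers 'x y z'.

Start: (-1, -10, 11)
Step 1: (-1, -10, 11) -> (-(11), -(-1), -(-10)) = (-11, 1, 10)
Step 2: (-11, 1, 10) -> (-(10), -(-11), -(1)) = (-10, 11, -1)
Step 3: (-10, 11, -1) -> (-(-1), -(-10), -(11)) = (1, 10, -11)

Answer: 1 10 -11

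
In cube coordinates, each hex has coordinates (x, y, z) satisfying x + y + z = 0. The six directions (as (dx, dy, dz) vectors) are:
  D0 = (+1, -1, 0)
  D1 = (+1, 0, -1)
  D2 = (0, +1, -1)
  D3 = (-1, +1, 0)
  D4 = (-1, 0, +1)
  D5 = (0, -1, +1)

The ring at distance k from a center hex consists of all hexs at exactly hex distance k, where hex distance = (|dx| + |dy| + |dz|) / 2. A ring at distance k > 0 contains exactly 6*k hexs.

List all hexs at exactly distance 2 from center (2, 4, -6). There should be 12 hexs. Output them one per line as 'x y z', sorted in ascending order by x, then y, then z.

Answer: 0 4 -4
0 5 -5
0 6 -6
1 3 -4
1 6 -7
2 2 -4
2 6 -8
3 2 -5
3 5 -8
4 2 -6
4 3 -7
4 4 -8

Derivation:
Walk ring at distance 2 from (2, 4, -6):
Start at center + D4*2 = (0, 4, -4)
  hex 0: (0, 4, -4)
  hex 1: (1, 3, -4)
  hex 2: (2, 2, -4)
  hex 3: (3, 2, -5)
  hex 4: (4, 2, -6)
  hex 5: (4, 3, -7)
  hex 6: (4, 4, -8)
  hex 7: (3, 5, -8)
  hex 8: (2, 6, -8)
  hex 9: (1, 6, -7)
  hex 10: (0, 6, -6)
  hex 11: (0, 5, -5)
Sorted: 12 hexes.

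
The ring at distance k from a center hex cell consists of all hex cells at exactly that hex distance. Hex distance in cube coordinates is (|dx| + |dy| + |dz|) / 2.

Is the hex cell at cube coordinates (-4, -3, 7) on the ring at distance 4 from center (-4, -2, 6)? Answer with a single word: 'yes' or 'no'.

|px - cx| = |-4 - (-4)| = 0
|py - cy| = |-3 - (-2)| = 1
|pz - cz| = |7 - 6| = 1
distance = (0+1+1)/2 = 2/2 = 1
radius = 4; distance != radius -> no

Answer: no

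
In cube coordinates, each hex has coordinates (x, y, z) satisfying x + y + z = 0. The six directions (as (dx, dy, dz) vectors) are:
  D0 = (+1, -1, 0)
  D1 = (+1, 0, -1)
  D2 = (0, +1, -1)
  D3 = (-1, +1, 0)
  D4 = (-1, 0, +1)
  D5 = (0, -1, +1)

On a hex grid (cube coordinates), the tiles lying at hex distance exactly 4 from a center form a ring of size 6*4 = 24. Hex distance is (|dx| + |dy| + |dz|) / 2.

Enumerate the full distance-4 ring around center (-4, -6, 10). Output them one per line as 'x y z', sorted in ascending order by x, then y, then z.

Answer: -8 -6 14
-8 -5 13
-8 -4 12
-8 -3 11
-8 -2 10
-7 -7 14
-7 -2 9
-6 -8 14
-6 -2 8
-5 -9 14
-5 -2 7
-4 -10 14
-4 -2 6
-3 -10 13
-3 -3 6
-2 -10 12
-2 -4 6
-1 -10 11
-1 -5 6
0 -10 10
0 -9 9
0 -8 8
0 -7 7
0 -6 6

Derivation:
Walk ring at distance 4 from (-4, -6, 10):
Start at center + D4*4 = (-8, -6, 14)
  hex 0: (-8, -6, 14)
  hex 1: (-7, -7, 14)
  hex 2: (-6, -8, 14)
  hex 3: (-5, -9, 14)
  hex 4: (-4, -10, 14)
  hex 5: (-3, -10, 13)
  hex 6: (-2, -10, 12)
  hex 7: (-1, -10, 11)
  hex 8: (0, -10, 10)
  hex 9: (0, -9, 9)
  hex 10: (0, -8, 8)
  hex 11: (0, -7, 7)
  hex 12: (0, -6, 6)
  hex 13: (-1, -5, 6)
  hex 14: (-2, -4, 6)
  hex 15: (-3, -3, 6)
  hex 16: (-4, -2, 6)
  hex 17: (-5, -2, 7)
  hex 18: (-6, -2, 8)
  hex 19: (-7, -2, 9)
  hex 20: (-8, -2, 10)
  hex 21: (-8, -3, 11)
  hex 22: (-8, -4, 12)
  hex 23: (-8, -5, 13)
Sorted: 24 hexes.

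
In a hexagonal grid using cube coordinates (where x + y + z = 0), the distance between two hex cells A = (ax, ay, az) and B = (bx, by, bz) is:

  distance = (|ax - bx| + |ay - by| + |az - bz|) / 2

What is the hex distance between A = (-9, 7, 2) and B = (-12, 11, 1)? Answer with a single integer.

Answer: 4

Derivation:
|ax - bx| = |-9 - (-12)| = 3
|ay - by| = |7 - 11| = 4
|az - bz| = |2 - 1| = 1
distance = (3 + 4 + 1) / 2 = 8 / 2 = 4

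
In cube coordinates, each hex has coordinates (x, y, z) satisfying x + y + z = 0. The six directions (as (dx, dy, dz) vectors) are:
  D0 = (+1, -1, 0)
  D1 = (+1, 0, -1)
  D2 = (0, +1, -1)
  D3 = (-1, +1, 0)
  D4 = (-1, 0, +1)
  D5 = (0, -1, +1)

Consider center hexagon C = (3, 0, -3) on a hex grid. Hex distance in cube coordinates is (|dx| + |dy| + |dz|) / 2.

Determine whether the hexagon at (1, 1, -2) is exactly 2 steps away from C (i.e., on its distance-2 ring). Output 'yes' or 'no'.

Answer: yes

Derivation:
|px - cx| = |1 - 3| = 2
|py - cy| = |1 - 0| = 1
|pz - cz| = |-2 - (-3)| = 1
distance = (2+1+1)/2 = 4/2 = 2
radius = 2; distance == radius -> yes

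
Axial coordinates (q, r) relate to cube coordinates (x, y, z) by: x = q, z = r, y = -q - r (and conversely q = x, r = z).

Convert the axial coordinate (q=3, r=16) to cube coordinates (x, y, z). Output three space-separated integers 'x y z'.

Answer: 3 -19 16

Derivation:
x = q = 3
z = r = 16
y = -x - z = -(3) - (16) = -19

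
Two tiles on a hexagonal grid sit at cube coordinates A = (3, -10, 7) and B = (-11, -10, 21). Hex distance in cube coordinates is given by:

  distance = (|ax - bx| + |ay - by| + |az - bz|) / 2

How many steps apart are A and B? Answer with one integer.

Answer: 14

Derivation:
|ax - bx| = |3 - (-11)| = 14
|ay - by| = |-10 - (-10)| = 0
|az - bz| = |7 - 21| = 14
distance = (14 + 0 + 14) / 2 = 28 / 2 = 14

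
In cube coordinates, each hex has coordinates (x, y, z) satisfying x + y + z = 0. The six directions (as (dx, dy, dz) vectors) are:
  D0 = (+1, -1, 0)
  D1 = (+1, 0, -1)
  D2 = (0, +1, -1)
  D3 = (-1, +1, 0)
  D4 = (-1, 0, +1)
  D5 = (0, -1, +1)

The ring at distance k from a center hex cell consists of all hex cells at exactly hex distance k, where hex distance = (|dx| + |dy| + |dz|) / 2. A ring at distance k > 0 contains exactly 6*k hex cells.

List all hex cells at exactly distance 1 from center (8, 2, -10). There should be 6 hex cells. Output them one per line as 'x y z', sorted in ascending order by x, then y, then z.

Walk ring at distance 1 from (8, 2, -10):
Start at center + D4*1 = (7, 2, -9)
  hex 0: (7, 2, -9)
  hex 1: (8, 1, -9)
  hex 2: (9, 1, -10)
  hex 3: (9, 2, -11)
  hex 4: (8, 3, -11)
  hex 5: (7, 3, -10)
Sorted: 6 hexes.

Answer: 7 2 -9
7 3 -10
8 1 -9
8 3 -11
9 1 -10
9 2 -11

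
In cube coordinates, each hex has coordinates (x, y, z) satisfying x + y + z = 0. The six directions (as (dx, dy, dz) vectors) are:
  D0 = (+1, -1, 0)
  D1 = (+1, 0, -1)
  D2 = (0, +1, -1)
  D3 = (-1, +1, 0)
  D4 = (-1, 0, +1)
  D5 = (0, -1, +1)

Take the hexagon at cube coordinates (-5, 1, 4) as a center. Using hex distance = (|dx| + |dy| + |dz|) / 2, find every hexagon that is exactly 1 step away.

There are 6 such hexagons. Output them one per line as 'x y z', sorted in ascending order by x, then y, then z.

Answer: -6 1 5
-6 2 4
-5 0 5
-5 2 3
-4 0 4
-4 1 3

Derivation:
Walk ring at distance 1 from (-5, 1, 4):
Start at center + D4*1 = (-6, 1, 5)
  hex 0: (-6, 1, 5)
  hex 1: (-5, 0, 5)
  hex 2: (-4, 0, 4)
  hex 3: (-4, 1, 3)
  hex 4: (-5, 2, 3)
  hex 5: (-6, 2, 4)
Sorted: 6 hexes.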